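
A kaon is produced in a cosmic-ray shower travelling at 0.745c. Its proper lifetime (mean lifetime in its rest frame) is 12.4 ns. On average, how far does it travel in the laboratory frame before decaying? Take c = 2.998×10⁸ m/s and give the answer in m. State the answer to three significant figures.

β² = 0.555025, so γ = 1/√0.444975 = 1.4991.
Lab-frame lifetime: Δt = γτ = 1.4991 × 12.4 ns = 18.589 ns.
Distance: d = vΔt = 0.745 × 2.998×10⁸ m/s × 1.8589×10^-8 s = 4.15 m.

4.15 m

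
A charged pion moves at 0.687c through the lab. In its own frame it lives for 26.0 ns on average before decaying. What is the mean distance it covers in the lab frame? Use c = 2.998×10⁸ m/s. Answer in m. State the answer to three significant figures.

7.37 m

γ = 1/√(1 − β²) = 1/√(1 − 0.471969) = 1/√0.528031 = 1/0.726657 = 1.3762.
Lab-frame lifetime: Δt = γτ = 1.3762 × 26.0 ns = 35.781 ns.
Distance: d = vΔt = 0.687 × 2.998×10⁸ m/s × 3.5781×10^-8 s = 7.37 m.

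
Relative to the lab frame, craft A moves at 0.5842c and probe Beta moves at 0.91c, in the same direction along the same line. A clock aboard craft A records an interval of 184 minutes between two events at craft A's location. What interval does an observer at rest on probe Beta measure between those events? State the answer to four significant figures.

256.1 minutes

Transform craft A's velocity into probe Beta's frame: (0.5842 − 0.91)/(1 − 0.5842·0.91) = −0.3258/0.468378, so the relative speed is 0.69559c.
At |u| = 0.69559c, γ = (1 − 0.483845)^(−1/2) = 1.3919.
The clock on craft A records proper time, so probe Beta measures Δt = γΔτ = 1.3919 × 184 = 256.1 minutes.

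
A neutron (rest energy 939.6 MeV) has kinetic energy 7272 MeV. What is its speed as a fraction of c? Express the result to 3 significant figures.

0.993c

K = (γ−1)mc², so γ = 1 + 7272/939.6 = 8.7395.
Then v/c = √(1 − γ⁻²) = √(1 − 0.0130926) = √0.9869074 = 0.993.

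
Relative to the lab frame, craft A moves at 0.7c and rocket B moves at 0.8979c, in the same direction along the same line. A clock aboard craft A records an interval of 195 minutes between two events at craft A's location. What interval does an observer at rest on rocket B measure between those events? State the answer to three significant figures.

230 minutes

Transform craft A's velocity into rocket B's frame: (0.7 − 0.8979)/(1 − 0.7·0.8979) = −0.1979/0.37147, so the relative speed is 0.53275c.
At |u| = 0.53275c, γ = (1 − 0.283823)^(−1/2) = 1.1817.
Craft A's interval is proper; time dilation gives Δt_B = γΔτ = 1.1817 × 195 minutes = 230 minutes.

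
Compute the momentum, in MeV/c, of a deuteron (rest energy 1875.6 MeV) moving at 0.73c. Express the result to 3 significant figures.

2000 MeV/c

Lorentz factor: γ = (1 − 0.5329)^(−1/2) = 1.4632.
Momentum: p = γβ·mc = 1.4632 × 0.73 × 1875.6 MeV/c = 2000 MeV/c.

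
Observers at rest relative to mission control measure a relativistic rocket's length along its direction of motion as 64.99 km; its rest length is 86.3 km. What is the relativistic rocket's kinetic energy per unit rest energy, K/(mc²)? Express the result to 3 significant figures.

γ = L₀/L = 86.3/64.99 = 1.3279.
K/(mc²) = γ − 1 = 1.3279 − 1 = 0.328.

0.328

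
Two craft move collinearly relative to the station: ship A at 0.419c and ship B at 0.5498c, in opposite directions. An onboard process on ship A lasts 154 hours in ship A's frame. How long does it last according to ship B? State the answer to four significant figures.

249.8 hours

Speed of ship A in ship B's frame: u = (v_A + v_B)/(1 + v_A v_B/c²) = (0.419 + 0.5498)/(1 + 0.419×0.5498) = 0.9688/1.2303662 = 0.78741; |u| = 0.78741c.
γ for this relative speed: γ = 1/√(1 − 0.620015) = 1.6222.
Ship A's interval is proper; time dilation gives Δt_B = γΔτ = 1.6222 × 154 hours = 249.8 hours.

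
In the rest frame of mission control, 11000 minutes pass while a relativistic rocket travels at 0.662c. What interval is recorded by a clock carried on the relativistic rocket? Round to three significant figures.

8240 minutes

With β = 0.662, γ = 1/√(1 − 0.662²) = 1/√0.561756 = 1.3342.
The moving clock records proper time: Δτ = Δt/γ = 11000/1.3342 = 8240 minutes.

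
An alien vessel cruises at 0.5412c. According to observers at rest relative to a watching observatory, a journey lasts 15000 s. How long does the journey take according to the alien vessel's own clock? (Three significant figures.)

γ = 1/√(1 − β²) = 1/√(1 − 0.29289744) = 1/√0.70710256 = 1/0.840894 = 1.1892.
The moving clock records proper time: Δτ = Δt/γ = 15000/1.1892 = 12600 s.

12600 s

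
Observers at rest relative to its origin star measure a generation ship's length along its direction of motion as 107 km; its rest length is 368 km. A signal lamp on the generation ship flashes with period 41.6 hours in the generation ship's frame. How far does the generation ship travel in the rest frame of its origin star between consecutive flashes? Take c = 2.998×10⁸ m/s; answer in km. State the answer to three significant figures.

γ = L₀/L = 368/107 = 3.43925.
β = √(1 − 1/γ²) = 0.9568. Lab-frame period = γτ = 3.43925×41.6 hours = 143.07 hours. Distance = βc × γτ = 0.9568 × 2.998×10⁸ m/s × 515052 s = 1.4774×10^14 m = 1.48×10^11 km.

1.48×10^11 km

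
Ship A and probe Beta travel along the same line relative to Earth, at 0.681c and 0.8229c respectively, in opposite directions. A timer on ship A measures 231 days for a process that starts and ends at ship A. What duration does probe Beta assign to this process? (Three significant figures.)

866 days

Transform ship A's velocity into probe Beta's frame: (0.681 + 0.8229)/(1 + 0.681·0.8229) = 1.5039/1.5603949, so the relative speed is 0.96379c.
At |u| = 0.96379c, γ = (1 − 0.928891)^(−1/2) = 3.7501.
The clock on ship A records proper time, so probe Beta measures Δt = γΔτ = 3.7501 × 231 = 866 days.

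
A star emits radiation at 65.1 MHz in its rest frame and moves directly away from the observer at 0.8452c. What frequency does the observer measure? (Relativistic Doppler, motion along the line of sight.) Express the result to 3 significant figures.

Relativistic Doppler (source moving away): f_obs = f_src · √((1−β)/(1+β)).
With β = 0.8452: factor = √(0.1548/1.8452) = 0.28964.
f_obs = 65.1 × 0.28964 = 18.9 MHz.

18.9 MHz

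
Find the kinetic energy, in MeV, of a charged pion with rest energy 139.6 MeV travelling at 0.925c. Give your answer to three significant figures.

γ = 1/√(1 − β²) = 1/√(1 − 0.855625) = 1/√0.144375 = 1/0.379967 = 2.6318.
Kinetic energy: K = (γ − 1)mc² = (2.6318 − 1) × 139.6 MeV = 1.6318 × 139.6 = 228 MeV.

228 MeV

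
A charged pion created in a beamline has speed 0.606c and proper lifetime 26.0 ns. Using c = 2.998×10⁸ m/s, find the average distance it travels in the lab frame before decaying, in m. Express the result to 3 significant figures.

γ = 1/√(1 − β²) = 1/√(1 − 0.367236) = 1/√0.632764 = 1/0.795465 = 1.2571.
Lab-frame lifetime: Δt = γτ = 1.2571 × 26.0 ns = 32.685 ns.
Distance: d = vΔt = 0.606 × 2.998×10⁸ m/s × 3.2685×10^-8 s = 5.94 m.

5.94 m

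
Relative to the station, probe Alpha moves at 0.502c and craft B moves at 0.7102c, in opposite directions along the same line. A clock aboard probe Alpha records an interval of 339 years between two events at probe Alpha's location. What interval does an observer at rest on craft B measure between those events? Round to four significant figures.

Speed of probe Alpha in craft B's frame: u = (v_A + v_B)/(1 + v_A v_B/c²) = (0.502 + 0.7102)/(1 + 0.502×0.7102) = 1.2122/1.3565204 = 0.89361; |u| = 0.89361c.
γ for this relative speed: γ = 1/√(1 − 0.798539) = 2.2279.
Probe Alpha's interval is proper; time dilation gives Δt_B = γΔτ = 2.2279 × 339 years = 755.3 years.

755.3 years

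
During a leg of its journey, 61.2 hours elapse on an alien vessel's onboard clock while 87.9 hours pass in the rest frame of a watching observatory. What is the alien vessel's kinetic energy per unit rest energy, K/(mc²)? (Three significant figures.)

0.436

From Δt = γΔτ: γ = 87.9/61.2 = 1.43627.
K/(mc²) = γ − 1 = 1.43627 − 1 = 0.436.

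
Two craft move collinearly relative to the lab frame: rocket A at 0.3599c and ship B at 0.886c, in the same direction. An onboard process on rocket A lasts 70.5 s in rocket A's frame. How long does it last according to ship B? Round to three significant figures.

The velocity of rocket A relative to ship B is (0.3599 − 0.886)c / (1 − 0.3599×0.886) = −0.77239c; relative speed 0.77239c.
At |u| = 0.77239c, γ = (1 − 0.596586)^(−1/2) = 1.5744.
The clock on rocket A records proper time, so ship B measures Δt = γΔτ = 1.5744 × 70.5 = 111 s.

111 s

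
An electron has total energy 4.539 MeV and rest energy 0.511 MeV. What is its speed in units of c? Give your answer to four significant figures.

Total energy E = γmc² gives γ = 4.539/0.511 = 8.8826.
Hence β = √(1 − 1/γ²) = √(1 − 0.0126742) = √0.9873258 = 0.9936.

0.9936c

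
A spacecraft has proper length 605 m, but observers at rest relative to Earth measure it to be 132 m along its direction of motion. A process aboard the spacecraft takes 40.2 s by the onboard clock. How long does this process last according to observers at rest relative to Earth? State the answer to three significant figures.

184 s

γ = L₀/L = 605/132 = 4.58333.
Δt = γΔτ = 4.58333 × 40.2 = 184 s.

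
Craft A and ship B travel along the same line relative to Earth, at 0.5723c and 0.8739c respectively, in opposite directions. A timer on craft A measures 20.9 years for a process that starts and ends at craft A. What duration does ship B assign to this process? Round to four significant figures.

Transform craft A's velocity into ship B's frame: (0.5723 + 0.8739)/(1 + 0.5723·0.8739) = 1.4462/1.50013297, so the relative speed is 0.96405c.
γ for this relative speed: γ = 1/√(1 − 0.929392) = 3.7633.
The clock on craft A records proper time, so ship B measures Δt = γΔτ = 3.7633 × 20.9 = 78.65 years.

78.65 years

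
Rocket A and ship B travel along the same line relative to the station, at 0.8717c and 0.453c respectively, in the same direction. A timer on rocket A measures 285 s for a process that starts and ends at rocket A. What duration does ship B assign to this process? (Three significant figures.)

The velocity of rocket A relative to ship B is (0.8717 − 0.453)c / (1 − 0.8717×0.453) = 0.69193c; relative speed 0.69193c.
At |u| = 0.69193c, γ = (1 − 0.478767)^(−1/2) = 1.3851.
Rocket A's interval is proper; time dilation gives Δt_B = γΔτ = 1.3851 × 285 s = 395 s.

395 s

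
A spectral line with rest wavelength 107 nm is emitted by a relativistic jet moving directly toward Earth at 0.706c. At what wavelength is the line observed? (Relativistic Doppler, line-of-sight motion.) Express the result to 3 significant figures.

44.4 nm

Relativistic Doppler for wavelength: λ_obs = λ_src · √((1−β)/(1+β)).
With β = 0.706: factor = √(0.294/1.706) = 0.41513.
λ_obs = 107 × 0.41513 = 44.4 nm.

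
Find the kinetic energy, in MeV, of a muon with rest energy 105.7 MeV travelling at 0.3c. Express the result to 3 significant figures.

Lorentz factor: γ = (1 − 0.09)^(−1/2) = 1.048285.
Kinetic energy: K = (γ − 1)mc² = (1.048285 − 1) × 105.7 MeV = 0.048285 × 105.7 = 5.10 MeV.

5.10 MeV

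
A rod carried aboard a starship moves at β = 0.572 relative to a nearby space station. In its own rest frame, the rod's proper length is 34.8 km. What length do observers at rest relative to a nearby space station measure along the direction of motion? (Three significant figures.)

γ = 1/√(1 − β²) = 1/√(1 − 0.327184) = 1/√0.672816 = 1/0.820254 = 1.2191.
Along the direction of motion the measured length is L₀/γ = 34.8/1.2191 = 28.5 km.

28.5 km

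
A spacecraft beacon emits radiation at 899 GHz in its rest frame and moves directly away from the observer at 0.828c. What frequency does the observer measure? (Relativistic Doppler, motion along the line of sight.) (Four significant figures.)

Relativistic Doppler (source moving away): f_obs = f_src · √((1−β)/(1+β)).
With β = 0.828: factor = √(0.172/1.828) = 0.30674.
f_obs = 899 × 0.30674 = 275.8 GHz.

275.8 GHz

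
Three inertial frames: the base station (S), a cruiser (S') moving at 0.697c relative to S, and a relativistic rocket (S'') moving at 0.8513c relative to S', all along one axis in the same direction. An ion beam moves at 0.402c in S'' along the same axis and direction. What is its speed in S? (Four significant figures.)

0.9878c

Compose velocities in two stages. Stage 1 (into S'): u₁ = (0.402+0.8513)/(1+0.402×0.8513) = 0.93375.
Stage 2 (into S): u = (0.93375+0.697)/(1+0.93375×0.697) = 0.98784, so the speed is 0.9878c.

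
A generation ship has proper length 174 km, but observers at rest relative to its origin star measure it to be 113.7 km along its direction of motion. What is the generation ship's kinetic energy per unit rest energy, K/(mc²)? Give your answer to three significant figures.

0.530

From L = L₀/γ: γ = 174/113.7 = 1.53034.
K/(mc²) = γ − 1 = 1.53034 − 1 = 0.530.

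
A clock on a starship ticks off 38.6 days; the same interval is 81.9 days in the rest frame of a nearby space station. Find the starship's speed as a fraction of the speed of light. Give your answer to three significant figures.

0.882c

γ = Δt/Δτ = 81.9/38.6 = 2.1218.
β = √(1 − 1/γ²) = √(1 − 0.222122) = √0.777878 = 0.882.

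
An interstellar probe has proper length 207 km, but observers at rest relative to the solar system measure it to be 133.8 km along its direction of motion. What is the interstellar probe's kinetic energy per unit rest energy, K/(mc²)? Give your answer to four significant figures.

From L = L₀/γ: γ = 207/133.8 = 1.54709.
K/(mc²) = γ − 1 = 1.54709 − 1 = 0.5471.

0.5471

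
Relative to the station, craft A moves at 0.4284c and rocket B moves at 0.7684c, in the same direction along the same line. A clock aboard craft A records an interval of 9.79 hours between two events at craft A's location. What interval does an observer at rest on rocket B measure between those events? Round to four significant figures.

Transform craft A's velocity into rocket B's frame: (0.4284 − 0.7684)/(1 − 0.4284·0.7684) = −0.34/0.67081744, so the relative speed is 0.50684c.
γ for this relative speed: γ = 1/√(1 − 0.256887) = 1.16.
The clock on craft A records proper time, so rocket B measures Δt = γΔτ = 1.16 × 9.79 = 11.36 hours.

11.36 hours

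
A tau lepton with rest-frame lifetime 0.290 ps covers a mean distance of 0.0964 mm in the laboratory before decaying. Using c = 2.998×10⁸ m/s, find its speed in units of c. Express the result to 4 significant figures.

d = βγcτ ⇒ βγ = d/(cτ) = 9.640×10^-5 m / (8.6942×10^-5 m) = 1.1088.
β = (βγ)/√(1+(βγ)²) = 1.1088/√2.22944 = 0.7426.

0.7426c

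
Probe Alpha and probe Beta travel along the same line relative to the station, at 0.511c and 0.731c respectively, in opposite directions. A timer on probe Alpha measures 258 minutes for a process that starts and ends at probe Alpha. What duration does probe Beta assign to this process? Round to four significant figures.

The velocity of probe Alpha relative to probe Beta is (0.511 + 0.731)c / (1 + 0.511×0.731) = 0.90423c; relative speed 0.90423c.
At |u| = 0.90423c, γ = (1 − 0.817632)^(−1/2) = 2.3417.
Probe Alpha's interval is proper; time dilation gives Δt_B = γΔτ = 2.3417 × 258 minutes = 604.2 minutes.

604.2 minutes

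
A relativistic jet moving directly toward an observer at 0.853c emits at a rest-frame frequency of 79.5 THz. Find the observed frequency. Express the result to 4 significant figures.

Relativistic Doppler (source moving toward): f_obs = f_src · √((1+β)/(1−β)).
With β = 0.853: factor = √(1.853/0.147) = 3.5504.
f_obs = 79.5 × 3.5504 = 282.3 THz.

282.3 THz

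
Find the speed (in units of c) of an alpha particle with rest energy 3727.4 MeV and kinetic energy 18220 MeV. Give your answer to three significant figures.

γ = 1 + K/(mc²) = 1 + 18220/3727.4 = 5.8881.
β = √(1 − 1/γ²) = √(1 − 0.0288436) = √0.9711564 = 0.985.

0.985c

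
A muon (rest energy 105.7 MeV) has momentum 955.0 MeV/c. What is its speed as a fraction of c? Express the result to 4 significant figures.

pc/(mc²) = 955.0/105.7 = 9.035 = βγ = β/√(1−β²).
So β² = x²/(1 + x²) with x = 9.035: x² = 81.6312, β² = 81.6312/82.6312 = 0.987898, β = 0.9939.

0.9939c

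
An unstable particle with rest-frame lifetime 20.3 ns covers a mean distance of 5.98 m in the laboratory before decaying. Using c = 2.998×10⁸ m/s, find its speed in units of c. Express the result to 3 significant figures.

Lab distance = (lab lifetime)·v = γτ·βc, so βγ = d/(cτ) = 5.980/(2.998×10⁸ × 2.030×10^-8) = 0.98259.
With βγ = 0.98259: γ² = 1 + (βγ)² = 1.965483, and β = (βγ)/γ = 0.98259/1.40196 = 0.701.

0.701c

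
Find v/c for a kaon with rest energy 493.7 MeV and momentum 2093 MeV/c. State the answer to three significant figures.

0.973

pc/(mc²) = 2093/493.7 = 4.2394 = βγ = β/√(1−β²).
So β² = x²/(1 + x²) with x = 4.2394: x² = 17.9725, β² = 17.9725/18.9725 = 0.947292, β = 0.973.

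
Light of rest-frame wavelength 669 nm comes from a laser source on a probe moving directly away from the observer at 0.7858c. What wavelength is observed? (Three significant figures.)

Relativistic Doppler for wavelength: λ_obs = λ_src · √((1+β)/(1−β)).
With β = 0.7858: factor = √(1.7858/0.2142) = 2.8874.
λ_obs = 669 × 2.8874 = 1930 nm.

1930 nm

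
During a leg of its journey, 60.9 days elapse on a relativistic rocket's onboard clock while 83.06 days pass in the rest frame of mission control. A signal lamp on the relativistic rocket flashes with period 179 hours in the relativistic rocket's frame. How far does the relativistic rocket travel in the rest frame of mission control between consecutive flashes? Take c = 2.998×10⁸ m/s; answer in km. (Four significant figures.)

From Δt = γΔτ: γ = 83.06/60.9 = 1.36388.
β = √(1 − 1/γ²) = 0.68001. Lab-frame period = γτ = 1.36388×179 hours = 244.13 hours. Distance = βc × γτ = 0.68001 × 2.998×10⁸ m/s × 878868 s = 1.7917×10^14 m = 1.792×10^11 km.

1.792×10^11 km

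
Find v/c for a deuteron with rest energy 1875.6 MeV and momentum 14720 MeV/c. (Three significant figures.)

0.992

pc/(mc²) = 14720/1875.6 = 7.8482 = βγ = β/√(1−β²).
So β² = x²/(1 + x²) with x = 7.8482: x² = 61.5942, β² = 61.5942/62.5942 = 0.984024, β = 0.992.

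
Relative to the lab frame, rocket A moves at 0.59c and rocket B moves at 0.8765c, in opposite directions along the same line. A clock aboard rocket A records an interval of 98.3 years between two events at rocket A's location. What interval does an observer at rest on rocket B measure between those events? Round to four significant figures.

Transform rocket A's velocity into rocket B's frame: (0.59 + 0.8765)/(1 + 0.59·0.8765) = 1.4665/1.517135, so the relative speed is 0.96662c.
At |u| = 0.96662c, γ = (1 − 0.934354)^(−1/2) = 3.903.
Rocket A's interval is proper; time dilation gives Δt_B = γΔτ = 3.903 × 98.3 years = 383.7 years.

383.7 years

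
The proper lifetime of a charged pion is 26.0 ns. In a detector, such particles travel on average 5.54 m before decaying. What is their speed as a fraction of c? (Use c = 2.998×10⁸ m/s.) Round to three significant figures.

0.579c

Let x = d/(cτ) = 5.540 m / (2.998×10⁸ m/s × 2.600×10^-8 s) = 0.71073. Since d = βγcτ, x = βγ = β/√(1−β²).
Solving: β² = x²/(1+x²) = 0.505137/1.505137 = 0.335609, so β = 0.579.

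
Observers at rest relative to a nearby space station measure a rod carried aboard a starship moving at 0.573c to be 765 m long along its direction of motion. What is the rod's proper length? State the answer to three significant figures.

933 m

γ = 1/√(1 − β²) = 1/√(1 − 0.328329) = 1/√0.671671 = 1/0.819555 = 1.2202.
Proper length: L₀ = γ·L = 1.2202 × 765 = 933 m.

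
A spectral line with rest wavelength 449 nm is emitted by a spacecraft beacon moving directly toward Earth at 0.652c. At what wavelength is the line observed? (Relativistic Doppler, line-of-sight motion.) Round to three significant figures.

Relativistic Doppler for wavelength: λ_obs = λ_src · √((1−β)/(1+β)).
With β = 0.652: factor = √(0.348/1.652) = 0.45897.
λ_obs = 449 × 0.45897 = 206 nm.

206 nm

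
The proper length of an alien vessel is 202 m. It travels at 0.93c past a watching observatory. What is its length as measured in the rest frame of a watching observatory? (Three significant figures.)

74.2 m

With β = 0.93, γ = 1/√(1 − 0.93²) = 1/√0.1351 = 2.7206.
Along the direction of motion the measured length is L₀/γ = 202/2.7206 = 74.2 m.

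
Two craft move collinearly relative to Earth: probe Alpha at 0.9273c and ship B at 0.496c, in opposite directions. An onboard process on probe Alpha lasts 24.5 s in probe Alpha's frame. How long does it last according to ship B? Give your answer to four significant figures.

110.0 s

Transform probe Alpha's velocity into ship B's frame: (0.9273 + 0.496)/(1 + 0.9273·0.496) = 1.4233/1.4599408, so the relative speed is 0.9749c.
At |u| = 0.9749c, γ = (1 − 0.95043)^(−1/2) = 4.4915.
Probe Alpha's interval is proper; time dilation gives Δt_B = γΔτ = 4.4915 × 24.5 s = 110.0 s.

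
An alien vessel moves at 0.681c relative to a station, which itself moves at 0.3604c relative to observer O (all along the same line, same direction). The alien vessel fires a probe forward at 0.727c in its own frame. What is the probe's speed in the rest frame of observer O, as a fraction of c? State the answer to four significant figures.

Compose velocities in two stages. Stage 1 (into S'): u₁ = (0.727+0.681)/(1+0.727×0.681) = 0.94175.
Stage 2 (into S): u = (0.94175+0.3604)/(1+0.94175×0.3604) = 0.97218, so the speed is 0.9722c.

0.9722c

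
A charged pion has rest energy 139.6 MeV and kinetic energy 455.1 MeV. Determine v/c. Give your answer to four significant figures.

0.9721

K = (γ−1)mc², so γ = 1 + 455.1/139.6 = 4.26.
Then v/c = √(1 − γ⁻²) = √(1 − 0.0551037) = √0.9448963 = 0.9721.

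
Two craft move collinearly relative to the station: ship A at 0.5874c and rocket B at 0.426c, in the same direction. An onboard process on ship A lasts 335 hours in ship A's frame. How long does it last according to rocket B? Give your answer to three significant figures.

Speed of ship A in rocket B's frame: u = (v_A − v_B)/(1 − v_A v_B/c²) = (0.5874 − 0.426)/(1 − 0.5874×0.426) = 0.1614/0.7497676 = 0.21527; |u| = 0.21527c.
At |u| = 0.21527c, γ = (1 − 0.0463412)^(−1/2) = 1.024.
The clock on ship A records proper time, so rocket B measures Δt = γΔτ = 1.024 × 335 = 343 hours.

343 hours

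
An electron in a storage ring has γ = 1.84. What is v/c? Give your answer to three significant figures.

β = √(1 − 1/γ²) = √(1 − 1/3.3856) = √0.704631 = 0.839.

0.839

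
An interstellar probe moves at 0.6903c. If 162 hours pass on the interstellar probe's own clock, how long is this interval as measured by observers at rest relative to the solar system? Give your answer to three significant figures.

γ = 1/√(1 − β²) = 1/√(1 − 0.47651409) = 1/√0.52348591 = 1/0.723523 = 1.3821.
The onboard clock measures proper time, so the interval in the rest frame of the solar system is dilated: Δt = γ·Δτ = 1.3821 × 162 hours = 224 hours.

224 hours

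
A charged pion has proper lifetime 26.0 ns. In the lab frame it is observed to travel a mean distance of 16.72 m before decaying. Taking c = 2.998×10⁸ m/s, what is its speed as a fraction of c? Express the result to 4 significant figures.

Let x = d/(cτ) = 16.72 m / (2.998×10⁸ m/s × 2.600×10^-8 s) = 2.145. Since d = βγcτ, x = βγ = β/√(1−β²).
Solving: β² = x²/(1+x²) = 4.60102/5.60102 = 0.821461, so β = 0.9063.

0.9063c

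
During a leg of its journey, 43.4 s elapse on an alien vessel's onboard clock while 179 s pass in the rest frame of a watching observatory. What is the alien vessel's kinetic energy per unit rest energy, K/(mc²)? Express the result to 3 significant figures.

γ = Δt/Δτ = 179/43.4 = 4.12442.
Since K = (γ−1)mc², K/(mc²) = 4.12442 − 1 = 3.12.

3.12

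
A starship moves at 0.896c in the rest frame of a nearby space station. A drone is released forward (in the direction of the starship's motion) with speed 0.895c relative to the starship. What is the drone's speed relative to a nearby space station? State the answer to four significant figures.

Relativistic velocity addition: u = (u' + v)/(1 + u'v/c²), with u' = 0.895c and v = 0.896c.
Numerator: 0.895 + 0.896 = 1.791. Denominator: 1 + (0.895)(0.896) = 1.80192.
u = 1.791/1.80192 = 0.99394, so the speed is 0.9939c.

0.9939c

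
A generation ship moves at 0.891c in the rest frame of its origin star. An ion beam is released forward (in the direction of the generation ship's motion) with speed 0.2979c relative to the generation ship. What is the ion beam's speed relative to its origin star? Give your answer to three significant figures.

0.940c

Relativistic velocity addition: u = (u' + v)/(1 + u'v/c²), with u' = 0.2979c and v = 0.891c.
Numerator: 0.2979 + 0.891 = 1.1889. Denominator: 1 + (0.2979)(0.891) = 1.2654289.
u = 1.1889/1.2654289 = 0.93952, so the speed is 0.940c.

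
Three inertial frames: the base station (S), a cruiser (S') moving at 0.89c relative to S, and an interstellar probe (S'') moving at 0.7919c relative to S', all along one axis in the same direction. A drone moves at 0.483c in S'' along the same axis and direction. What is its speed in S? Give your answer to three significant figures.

0.995c

Apply u = (u'+v)/(1+u'v) twice. Drone in the cruiser frame: (0.483+0.7919)/(1+0.483·0.7919) = 1.2749/1.3824877 = 0.92218c.
That velocity, transformed to the rest frame of the base station: (0.92218+0.89)/(1+0.92218·0.89) = 1.81218/1.8207402 = 0.9953c.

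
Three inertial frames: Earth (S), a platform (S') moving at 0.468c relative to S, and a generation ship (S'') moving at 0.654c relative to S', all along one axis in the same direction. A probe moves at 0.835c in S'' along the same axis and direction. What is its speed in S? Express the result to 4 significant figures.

0.9865c

Compose velocities in two stages. Stage 1 (into S'): u₁ = (0.835+0.654)/(1+0.835×0.654) = 0.96307.
Stage 2 (into S): u = (0.96307+0.468)/(1+0.96307×0.468) = 0.98646, so the speed is 0.9865c.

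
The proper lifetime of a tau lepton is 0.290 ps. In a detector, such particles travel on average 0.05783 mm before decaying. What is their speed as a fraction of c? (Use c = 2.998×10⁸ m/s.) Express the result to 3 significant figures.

0.554c

Let x = d/(cτ) = 5.783×10^-5 m / (2.998×10⁸ m/s × 2.900×10^-13 s) = 0.66516. Since d = βγcτ, x = βγ = β/√(1−β²).
Solving: β² = x²/(1+x²) = 0.442438/1.442438 = 0.306729, so β = 0.554.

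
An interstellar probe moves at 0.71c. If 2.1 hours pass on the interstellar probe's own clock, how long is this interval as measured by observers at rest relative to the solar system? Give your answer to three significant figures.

2.98 hours

γ = 1/√(1 − β²) = 1/√(1 − 0.5041) = 1/√0.4959 = 1/0.704202 = 1.42.
Time dilation: Δt = γ·Δτ = 1.42 × 2.1 = 2.98 hours.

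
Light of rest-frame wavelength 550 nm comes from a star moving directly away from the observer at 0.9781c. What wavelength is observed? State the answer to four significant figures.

5227 nm

Relativistic Doppler for wavelength: λ_obs = λ_src · √((1+β)/(1−β)).
With β = 0.9781: factor = √(1.9781/0.0219) = 9.5039.
λ_obs = 550 × 9.5039 = 5227 nm.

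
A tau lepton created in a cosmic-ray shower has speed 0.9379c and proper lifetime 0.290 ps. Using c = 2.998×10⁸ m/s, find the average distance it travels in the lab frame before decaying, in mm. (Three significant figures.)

β² = 0.87965641, so γ = 1/√0.12034359 = 2.8826.
Lab-frame lifetime: Δt = γτ = 2.8826 × 0.290 ps = 0.83595 ps.
Distance: d = vΔt = 0.9379 × 2.998×10⁸ m/s × 8.3595×10^-13 s = 2.35×10^-4 m = 0.235 mm.

0.235 mm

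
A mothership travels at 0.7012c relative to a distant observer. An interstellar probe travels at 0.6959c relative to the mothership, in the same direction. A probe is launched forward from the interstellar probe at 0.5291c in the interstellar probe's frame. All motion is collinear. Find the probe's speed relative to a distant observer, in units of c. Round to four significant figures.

0.9808c

Compose velocities in two stages. Stage 1 (into S'): u₁ = (0.5291+0.6959)/(1+0.5291×0.6959) = 0.89534.
Stage 2 (into S): u = (0.89534+0.7012)/(1+0.89534×0.7012) = 0.98079, so the speed is 0.9808c.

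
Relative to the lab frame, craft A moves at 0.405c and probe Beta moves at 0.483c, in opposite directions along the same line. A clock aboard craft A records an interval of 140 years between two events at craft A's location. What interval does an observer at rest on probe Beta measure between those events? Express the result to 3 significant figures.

Speed of craft A in probe Beta's frame: u = (v_A + v_B)/(1 + v_A v_B/c²) = (0.405 + 0.483)/(1 + 0.405×0.483) = 0.888/1.195615 = 0.74271; |u| = 0.74271c.
At |u| = 0.74271c, γ = (1 − 0.551618)^(−1/2) = 1.4934.
The clock on craft A records proper time, so probe Beta measures Δt = γΔτ = 1.4934 × 140 = 209 years.

209 years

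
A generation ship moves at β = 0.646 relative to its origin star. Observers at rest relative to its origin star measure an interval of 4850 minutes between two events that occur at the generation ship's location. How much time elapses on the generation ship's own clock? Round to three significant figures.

3700 minutes

γ = 1/√(1 − β²) = 1/√(1 − 0.417316) = 1/√0.582684 = 1/0.763337 = 1.31.
The moving clock records proper time: Δτ = Δt/γ = 4850/1.31 = 3700 minutes.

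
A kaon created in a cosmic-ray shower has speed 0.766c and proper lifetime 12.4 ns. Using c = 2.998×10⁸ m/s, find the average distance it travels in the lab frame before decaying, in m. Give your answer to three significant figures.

4.43 m

γ = 1/√(1 − β²) = 1/√(1 − 0.586756) = 1/√0.413244 = 1/0.642841 = 1.5556.
Lab-frame lifetime: Δt = γτ = 1.5556 × 12.4 ns = 19.289 ns.
Distance: d = vΔt = 0.766 × 2.998×10⁸ m/s × 1.9289×10^-8 s = 4.43 m.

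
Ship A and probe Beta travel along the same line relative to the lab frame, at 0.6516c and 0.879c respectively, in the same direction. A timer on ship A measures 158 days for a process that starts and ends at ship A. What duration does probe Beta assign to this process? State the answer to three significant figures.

187 days

Transform ship A's velocity into probe Beta's frame: (0.6516 − 0.879)/(1 − 0.6516·0.879) = −0.2274/0.4272436, so the relative speed is 0.53225c.
At |u| = 0.53225c, γ = (1 − 0.28329)^(−1/2) = 1.1812.
Ship A's interval is proper; time dilation gives Δt_B = γΔτ = 1.1812 × 158 days = 187 days.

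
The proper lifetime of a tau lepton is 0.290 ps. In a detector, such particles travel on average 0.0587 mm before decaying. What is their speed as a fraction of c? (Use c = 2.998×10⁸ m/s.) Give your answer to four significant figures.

0.5596c

Lab distance = (lab lifetime)·v = γτ·βc, so βγ = d/(cτ) = 5.870×10^-5/(2.998×10⁸ × 2.900×10^-13) = 0.67516.
With βγ = 0.67516: γ² = 1 + (βγ)² = 1.455841, and β = (βγ)/γ = 0.67516/1.20658 = 0.5596.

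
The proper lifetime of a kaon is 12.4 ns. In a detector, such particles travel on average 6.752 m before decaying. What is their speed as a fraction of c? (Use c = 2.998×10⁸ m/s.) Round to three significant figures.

0.876c

Let x = d/(cτ) = 6.752 m / (2.998×10⁸ m/s × 1.240×10^-8 s) = 1.8163. Since d = βγcτ, x = βγ = β/√(1−β²).
Solving: β² = x²/(1+x²) = 3.29895/4.29895 = 0.767385, so β = 0.876.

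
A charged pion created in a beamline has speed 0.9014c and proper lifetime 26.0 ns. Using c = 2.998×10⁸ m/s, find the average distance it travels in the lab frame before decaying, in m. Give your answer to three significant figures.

β² = 0.81252196, so γ = 1/√0.18747804 = 2.3095.
Lab-frame lifetime: Δt = γτ = 2.3095 × 26.0 ns = 60.047 ns.
Distance: d = vΔt = 0.9014 × 2.998×10⁸ m/s × 6.0047×10^-8 s = 16.2 m.

16.2 m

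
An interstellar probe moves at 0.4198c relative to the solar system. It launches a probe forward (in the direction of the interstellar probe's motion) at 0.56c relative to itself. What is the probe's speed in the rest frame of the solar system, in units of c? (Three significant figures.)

0.793c

Relativistic velocity addition: u = (u' + v)/(1 + u'v/c²), with u' = 0.56c and v = 0.4198c.
Numerator: 0.56 + 0.4198 = 0.9798. Denominator: 1 + (0.56)(0.4198) = 1.235088.
u = 0.9798/1.235088 = 0.7933, so the speed is 0.793c.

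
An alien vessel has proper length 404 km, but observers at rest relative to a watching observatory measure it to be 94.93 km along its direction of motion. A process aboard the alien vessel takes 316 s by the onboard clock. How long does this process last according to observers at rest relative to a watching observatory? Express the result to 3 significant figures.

1340 s

From L = L₀/γ: γ = 404/94.93 = 4.25577.
Δt = γΔτ = 4.25577 × 316 = 1340 s.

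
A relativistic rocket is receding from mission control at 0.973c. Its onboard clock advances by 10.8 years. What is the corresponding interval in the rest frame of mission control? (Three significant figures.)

46.8 years

With β = 0.973, γ = 1/√(1 − 0.973²) = 1/√0.053271 = 4.3327.
The onboard clock measures proper time, so the interval in the rest frame of mission control is dilated: Δt = γ·Δτ = 4.3327 × 10.8 years = 46.8 years.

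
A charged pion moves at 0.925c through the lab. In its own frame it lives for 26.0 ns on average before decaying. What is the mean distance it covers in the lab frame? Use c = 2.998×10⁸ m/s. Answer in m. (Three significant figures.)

19.0 m

With β = 0.925, γ = 1/√(1 − 0.925²) = 1/√0.144375 = 2.6318.
Lab-frame lifetime: Δt = γτ = 2.6318 × 26.0 ns = 68.427 ns.
Distance: d = vΔt = 0.925 × 2.998×10⁸ m/s × 6.8427×10^-8 s = 19.0 m.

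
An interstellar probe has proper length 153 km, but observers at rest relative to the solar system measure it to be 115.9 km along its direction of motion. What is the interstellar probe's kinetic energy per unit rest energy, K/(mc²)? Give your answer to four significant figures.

γ = L₀/L = 153/115.9 = 1.3201.
Since K = (γ−1)mc², K/(mc²) = 1.3201 − 1 = 0.3201.

0.3201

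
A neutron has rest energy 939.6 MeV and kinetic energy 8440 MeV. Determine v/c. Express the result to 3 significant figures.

0.995

K = (γ−1)mc², so γ = 1 + 8440/939.6 = 9.9825.
Then v/c = √(1 − γ⁻²) = √(1 − 0.0100351) = √0.9899649 = 0.995.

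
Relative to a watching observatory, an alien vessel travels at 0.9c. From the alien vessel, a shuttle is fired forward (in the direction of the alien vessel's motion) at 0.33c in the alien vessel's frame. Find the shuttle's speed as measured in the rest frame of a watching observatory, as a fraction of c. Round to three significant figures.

In units of c, u = (u' + v)/(1 + u'v) with u' = 0.33 and v = 0.9.
Numerator: 0.33 + 0.9 = 1.23. Denominator: 1 + (0.33)(0.9) = 1.297.
u = 1.23/1.297 = 0.94834, so the speed is 0.948c.

0.948c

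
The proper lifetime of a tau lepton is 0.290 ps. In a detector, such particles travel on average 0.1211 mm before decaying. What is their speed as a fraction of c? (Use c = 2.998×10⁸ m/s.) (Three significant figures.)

Let x = d/(cτ) = 1.211×10^-4 m / (2.998×10⁸ m/s × 2.900×10^-13 s) = 1.3929. Since d = βγcτ, x = βγ = β/√(1−β²).
Solving: β² = x²/(1+x²) = 1.94017/2.94017 = 0.659884, so β = 0.812.

0.812c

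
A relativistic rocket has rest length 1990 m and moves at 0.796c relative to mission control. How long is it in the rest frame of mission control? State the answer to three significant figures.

1200 m

With β = 0.796, γ = 1/√(1 − 0.796²) = 1/√0.366384 = 1.6521.
Length contraction: L = L₀/γ = 1990/1.6521 = 1200 m.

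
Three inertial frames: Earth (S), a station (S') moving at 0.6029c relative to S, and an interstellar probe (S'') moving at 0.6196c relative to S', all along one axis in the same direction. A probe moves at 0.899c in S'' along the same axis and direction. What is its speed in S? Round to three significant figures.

0.994c

Apply u = (u'+v)/(1+u'v) twice. Probe in the station frame: (0.899+0.6196)/(1+0.899·0.6196) = 1.5186/1.5570204 = 0.97532c.
That velocity, transformed to the rest frame of Earth: (0.97532+0.6029)/(1+0.97532·0.6029) = 1.57822/1.588020428 = 0.99383c.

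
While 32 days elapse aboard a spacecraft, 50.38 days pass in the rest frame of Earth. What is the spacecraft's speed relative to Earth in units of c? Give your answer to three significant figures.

γ = Δt/Δτ = 50.38/32 = 1.5744.
β = √(1 − 1/γ²) = √(1 − 0.403432) = √0.596568 = 0.772.

0.772c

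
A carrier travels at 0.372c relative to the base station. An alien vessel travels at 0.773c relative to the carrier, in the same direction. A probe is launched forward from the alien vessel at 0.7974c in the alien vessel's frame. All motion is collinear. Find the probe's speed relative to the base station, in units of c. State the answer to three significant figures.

0.987c

First combine the probe and alien vessel (S''→S'): u₁ = (0.7974 + 0.773)/(1 + 0.7974×0.773) = 1.5704/1.6163902 = 0.97155.
Then combine with the carrier (S'→S): u = (0.97155 + 0.372)/(1 + 0.97155×0.372) = 1.34355/1.3614166 = 0.98688.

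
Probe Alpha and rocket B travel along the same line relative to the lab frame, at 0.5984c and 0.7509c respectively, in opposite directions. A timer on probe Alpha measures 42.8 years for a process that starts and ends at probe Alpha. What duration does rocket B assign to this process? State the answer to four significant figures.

117.2 years

The velocity of probe Alpha relative to rocket B is (0.5984 + 0.7509)c / (1 + 0.5984×0.7509) = 0.93098c; relative speed 0.93098c.
At |u| = 0.93098c, γ = (1 − 0.866724)^(−1/2) = 2.7392.
The clock on probe Alpha records proper time, so rocket B measures Δt = γΔτ = 2.7392 × 42.8 = 117.2 years.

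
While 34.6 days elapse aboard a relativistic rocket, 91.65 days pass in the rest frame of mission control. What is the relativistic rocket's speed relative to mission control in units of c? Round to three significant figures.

0.926c

γ = Δt/Δτ = 91.65/34.6 = 2.6488.
β = √(1 − 1/γ²) = √(1 − 0.142528) = √0.857472 = 0.926.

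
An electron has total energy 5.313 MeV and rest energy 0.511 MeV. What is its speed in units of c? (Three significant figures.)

0.995c

Total energy E = γmc² gives γ = 5.313/0.511 = 10.397.
Hence β = √(1 − 1/γ²) = √(1 − 0.0092509) = √0.9907491 = 0.995.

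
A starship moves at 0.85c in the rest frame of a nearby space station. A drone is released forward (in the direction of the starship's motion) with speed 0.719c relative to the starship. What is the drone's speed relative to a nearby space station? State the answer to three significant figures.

0.974c

Relativistic velocity addition: u = (u' + v)/(1 + u'v/c²), with u' = 0.719c and v = 0.85c.
Numerator: 0.719 + 0.85 = 1.569. Denominator: 1 + (0.719)(0.85) = 1.61115.
u = 1.569/1.61115 = 0.97384, so the speed is 0.974c.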